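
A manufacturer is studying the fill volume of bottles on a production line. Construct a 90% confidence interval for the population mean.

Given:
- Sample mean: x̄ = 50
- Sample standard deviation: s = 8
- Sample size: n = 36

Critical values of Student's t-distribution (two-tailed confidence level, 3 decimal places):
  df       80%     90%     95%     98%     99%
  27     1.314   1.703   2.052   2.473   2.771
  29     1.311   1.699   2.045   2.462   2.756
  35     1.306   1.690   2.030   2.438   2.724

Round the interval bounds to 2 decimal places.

The population standard deviation σ is unknown (only the sample standard deviation s is given), so use a t-interval with df = n - 1 = 36 - 1 = 35.

For 90% confidence with df = 35, t* = 1.690 (from t-table)

Standard error: SE = s/√n = 8/√36 = 1.333333

Margin of error: E = t* × SE = 1.690 × 1.333333 = 2.2533

T-interval: x̄ ± E = 50 ± 2.2533 = (47.7467, 52.2533)

Rounded to 2 decimal places:

(47.75, 52.25)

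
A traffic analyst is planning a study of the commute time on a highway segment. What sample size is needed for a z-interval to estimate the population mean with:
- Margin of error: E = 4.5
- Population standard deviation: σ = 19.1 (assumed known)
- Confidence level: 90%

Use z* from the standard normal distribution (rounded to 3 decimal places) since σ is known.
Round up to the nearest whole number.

Using z* since population σ is known (z-interval formula).

For 90% confidence, z* = 1.645 (from standard normal table)

Sample size formula for z-interval: n = (z*σ/E)²

n = (1.645 × 19.1 / 4.5)²
  = (6.982111)²
  = 48.7499

Round up to the nearest whole number: n = 49

49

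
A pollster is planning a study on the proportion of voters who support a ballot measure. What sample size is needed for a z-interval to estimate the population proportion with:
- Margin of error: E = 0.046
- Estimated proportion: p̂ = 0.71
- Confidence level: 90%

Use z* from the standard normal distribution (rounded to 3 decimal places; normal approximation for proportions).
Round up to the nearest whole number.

Using z* for proportion z-interval (normal approximation).

For 90% confidence, z* = 1.645 (from standard normal table)

Sample size formula for proportion z-interval: n = z*²p̂(1-p̂)/E²

n = 1.645² × 0.71 × 0.29 / 0.046²
  = 2.706025 × 0.2059 / 0.002116
  = 263.3131

Round up to the nearest whole number: n = 264

264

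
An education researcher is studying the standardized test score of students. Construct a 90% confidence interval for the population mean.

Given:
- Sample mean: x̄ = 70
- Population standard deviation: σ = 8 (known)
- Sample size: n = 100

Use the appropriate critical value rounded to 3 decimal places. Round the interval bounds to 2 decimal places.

The population standard deviation σ is known, so use a z-interval (standard normal critical value).

For 90% confidence, z* = 1.645 (from standard normal table)

Standard error: SE = σ/√n = 8/√100 = 0.800000

Margin of error: E = z* × SE = 1.645 × 0.800000 = 1.3160

Z-interval: x̄ ± E = 70 ± 1.3160 = (68.6840, 71.3160)

Rounded to 2 decimal places:

(68.68, 71.32)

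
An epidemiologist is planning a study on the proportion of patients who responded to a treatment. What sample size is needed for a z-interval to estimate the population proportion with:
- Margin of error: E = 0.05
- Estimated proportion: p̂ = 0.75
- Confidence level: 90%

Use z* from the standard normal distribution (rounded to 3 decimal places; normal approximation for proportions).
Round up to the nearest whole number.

Using z* for proportion z-interval (normal approximation).

For 90% confidence, z* = 1.645 (from standard normal table)

Sample size formula for proportion z-interval: n = z*²p̂(1-p̂)/E²

n = 1.645² × 0.75 × 0.25 / 0.05²
  = 2.706025 × 0.1875 / 0.0025
  = 202.9519

Round up to the nearest whole number: n = 203

203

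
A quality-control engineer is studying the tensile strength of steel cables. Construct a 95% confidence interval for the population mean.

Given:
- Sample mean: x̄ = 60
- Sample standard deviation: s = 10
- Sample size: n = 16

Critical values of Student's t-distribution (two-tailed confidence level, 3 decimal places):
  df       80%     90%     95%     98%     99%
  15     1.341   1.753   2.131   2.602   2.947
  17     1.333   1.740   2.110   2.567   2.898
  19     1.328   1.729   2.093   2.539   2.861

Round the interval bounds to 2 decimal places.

The population standard deviation σ is unknown (only the sample standard deviation s is given), so use a t-interval with df = n - 1 = 16 - 1 = 15.

For 95% confidence with df = 15, t* = 2.131 (from t-table)

Standard error: SE = s/√n = 10/√16 = 2.500000

Margin of error: E = t* × SE = 2.131 × 2.500000 = 5.3275

T-interval: x̄ ± E = 60 ± 5.3275 = (54.6725, 65.3275)

Rounded to 2 decimal places:

(54.67, 65.33)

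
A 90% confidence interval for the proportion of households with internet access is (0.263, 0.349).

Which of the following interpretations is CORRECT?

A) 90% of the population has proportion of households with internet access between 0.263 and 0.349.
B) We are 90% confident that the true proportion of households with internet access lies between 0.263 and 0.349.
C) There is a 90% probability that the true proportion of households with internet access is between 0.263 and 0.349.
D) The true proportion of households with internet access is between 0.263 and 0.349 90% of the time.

A confidence interval represents our confidence in the procedure, not a probability statement about the parameter.

Key concept: If we repeated this sampling process many times and computed a 90% CI each time, about 90% of those intervals would contain the true population parameter.

For this specific interval (0.263, 0.349):
- Midpoint (point estimate): 0.306
- Margin of error: 0.043

The correct interpretation is the one stating confidence that the true parameter lies in the interval — option B.

B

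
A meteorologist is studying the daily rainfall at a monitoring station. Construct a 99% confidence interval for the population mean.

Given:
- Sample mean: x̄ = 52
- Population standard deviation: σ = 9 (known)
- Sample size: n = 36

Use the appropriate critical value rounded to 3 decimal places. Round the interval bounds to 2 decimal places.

The population standard deviation σ is known, so use a z-interval (standard normal critical value).

For 99% confidence, z* = 2.576 (from standard normal table)

Standard error: SE = σ/√n = 9/√36 = 1.500000

Margin of error: E = z* × SE = 2.576 × 1.500000 = 3.8640

Z-interval: x̄ ± E = 52 ± 3.8640 = (48.1360, 55.8640)

Rounded to 2 decimal places:

(48.14, 55.86)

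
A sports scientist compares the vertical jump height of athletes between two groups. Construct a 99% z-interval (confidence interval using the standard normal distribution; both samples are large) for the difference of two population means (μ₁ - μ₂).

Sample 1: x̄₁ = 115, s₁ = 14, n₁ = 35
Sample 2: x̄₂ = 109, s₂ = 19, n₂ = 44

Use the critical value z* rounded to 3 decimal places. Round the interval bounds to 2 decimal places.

Both samples are large (n₁ = 35 ≥ 30, n₂ = 44 ≥ 30), so a z-interval for the difference of means applies.

Point estimate: x̄₁ - x̄₂ = 115 - 109 = 6

Standard error: SE = √(s₁²/n₁ + s₂²/n₂)
= √(14²/35 + 19²/44)
= √(5.600000 + 8.204545)
= 3.715447

For 99% confidence, z* = 2.576 (from standard normal table)
Margin of error: E = z* × SE = 2.576 × 3.715447 = 9.5710

Z-interval: (x̄₁ - x̄₂) ± E = 6 ± 9.5710 = (-3.5710, 15.5710)

Rounded to 2 decimal places:

(-3.57, 15.57)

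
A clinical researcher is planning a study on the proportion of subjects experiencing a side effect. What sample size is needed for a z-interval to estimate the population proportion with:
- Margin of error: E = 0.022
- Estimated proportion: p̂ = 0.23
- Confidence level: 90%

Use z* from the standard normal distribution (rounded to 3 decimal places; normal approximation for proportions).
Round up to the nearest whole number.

Using z* for proportion z-interval (normal approximation).

For 90% confidence, z* = 1.645 (from standard normal table)

Sample size formula for proportion z-interval: n = z*²p̂(1-p̂)/E²

n = 1.645² × 0.23 × 0.77 / 0.022²
  = 2.706025 × 0.1771 / 0.000484
  = 990.1591

Round up to the nearest whole number: n = 991

991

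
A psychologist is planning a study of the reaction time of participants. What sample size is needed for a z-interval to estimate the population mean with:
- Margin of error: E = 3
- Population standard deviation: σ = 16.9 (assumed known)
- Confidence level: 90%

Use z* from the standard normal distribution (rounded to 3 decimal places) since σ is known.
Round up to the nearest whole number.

Using z* since population σ is known (z-interval formula).

For 90% confidence, z* = 1.645 (from standard normal table)

Sample size formula for z-interval: n = (z*σ/E)²

n = (1.645 × 16.9 / 3)²
  = (9.266833)²
  = 85.8742

Round up to the nearest whole number: n = 86

86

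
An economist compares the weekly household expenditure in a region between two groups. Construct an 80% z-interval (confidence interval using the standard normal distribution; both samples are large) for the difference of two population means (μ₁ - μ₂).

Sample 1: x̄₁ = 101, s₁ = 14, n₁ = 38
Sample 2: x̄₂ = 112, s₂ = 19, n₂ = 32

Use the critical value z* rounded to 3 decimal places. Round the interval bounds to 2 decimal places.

Both samples are large (n₁ = 38 ≥ 30, n₂ = 32 ≥ 30), so a z-interval for the difference of means applies.

Point estimate: x̄₁ - x̄₂ = 101 - 112 = -11

Standard error: SE = √(s₁²/n₁ + s₂²/n₂)
= √(14²/38 + 19²/32)
= √(5.157895 + 11.281250)
= 4.054522

For 80% confidence, z* = 1.282 (from standard normal table)
Margin of error: E = z* × SE = 1.282 × 4.054522 = 5.1979

Z-interval: (x̄₁ - x̄₂) ± E = -11 ± 5.1979 = (-16.1979, -5.8021)

Rounded to 2 decimal places:

(-16.20, -5.80)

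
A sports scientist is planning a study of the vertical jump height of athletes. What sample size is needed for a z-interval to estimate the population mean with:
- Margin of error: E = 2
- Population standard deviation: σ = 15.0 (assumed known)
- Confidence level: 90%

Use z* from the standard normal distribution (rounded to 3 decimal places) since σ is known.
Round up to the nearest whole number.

Using z* since population σ is known (z-interval formula).

For 90% confidence, z* = 1.645 (from standard normal table)

Sample size formula for z-interval: n = (z*σ/E)²

n = (1.645 × 15.0 / 2)²
  = (12.337500)²
  = 152.2139

Round up to the nearest whole number: n = 153

153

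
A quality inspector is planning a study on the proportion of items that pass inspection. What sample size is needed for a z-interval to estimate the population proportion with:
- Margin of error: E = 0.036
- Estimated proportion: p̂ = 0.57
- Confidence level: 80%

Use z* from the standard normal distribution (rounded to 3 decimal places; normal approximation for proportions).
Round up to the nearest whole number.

Using z* for proportion z-interval (normal approximation).

For 80% confidence, z* = 1.282 (from standard normal table)

Sample size formula for proportion z-interval: n = z*²p̂(1-p̂)/E²

n = 1.282² × 0.57 × 0.43 / 0.036²
  = 1.643524 × 0.2451 / 0.001296
  = 310.8239

Round up to the nearest whole number: n = 311

311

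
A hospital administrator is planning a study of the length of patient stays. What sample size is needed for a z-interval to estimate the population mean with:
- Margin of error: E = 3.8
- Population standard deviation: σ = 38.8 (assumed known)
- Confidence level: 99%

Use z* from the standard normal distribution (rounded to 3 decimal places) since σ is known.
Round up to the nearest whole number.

Using z* since population σ is known (z-interval formula).

For 99% confidence, z* = 2.576 (from standard normal table)

Sample size formula for z-interval: n = (z*σ/E)²

n = (2.576 × 38.8 / 3.8)²
  = (26.302316)²
  = 691.8118

Round up to the nearest whole number: n = 692

692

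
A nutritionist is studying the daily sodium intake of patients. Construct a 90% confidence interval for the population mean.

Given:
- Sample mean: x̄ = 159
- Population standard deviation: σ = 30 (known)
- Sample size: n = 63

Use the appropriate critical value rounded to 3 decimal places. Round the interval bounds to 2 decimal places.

The population standard deviation σ is known, so use a z-interval (standard normal critical value).

For 90% confidence, z* = 1.645 (from standard normal table)

Standard error: SE = σ/√n = 30/√63 = 3.779645

Margin of error: E = z* × SE = 1.645 × 3.779645 = 6.2175

Z-interval: x̄ ± E = 159 ± 6.2175 = (152.7825, 165.2175)

Rounded to 2 decimal places:

(152.78, 165.22)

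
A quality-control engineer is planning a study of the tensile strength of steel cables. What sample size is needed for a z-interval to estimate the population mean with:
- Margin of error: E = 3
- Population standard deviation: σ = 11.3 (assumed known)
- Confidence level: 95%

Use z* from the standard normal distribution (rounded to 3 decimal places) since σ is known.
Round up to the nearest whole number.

Using z* since population σ is known (z-interval formula).

For 95% confidence, z* = 1.96 (from standard normal table)

Sample size formula for z-interval: n = (z*σ/E)²

n = (1.96 × 11.3 / 3)²
  = (7.382667)²
  = 54.5038

Round up to the nearest whole number: n = 55

55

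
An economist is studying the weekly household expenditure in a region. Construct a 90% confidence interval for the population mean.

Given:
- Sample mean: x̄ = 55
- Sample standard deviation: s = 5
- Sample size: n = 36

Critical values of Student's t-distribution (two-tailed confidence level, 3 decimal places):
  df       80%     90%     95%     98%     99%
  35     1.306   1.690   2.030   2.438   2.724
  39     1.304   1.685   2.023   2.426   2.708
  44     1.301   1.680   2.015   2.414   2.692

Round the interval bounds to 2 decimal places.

The population standard deviation σ is unknown (only the sample standard deviation s is given), so use a t-interval with df = n - 1 = 36 - 1 = 35.

For 90% confidence with df = 35, t* = 1.690 (from t-table)

Standard error: SE = s/√n = 5/√36 = 0.833333

Margin of error: E = t* × SE = 1.690 × 0.833333 = 1.4083

T-interval: x̄ ± E = 55 ± 1.4083 = (53.5917, 56.4083)

Rounded to 2 decimal places:

(53.59, 56.41)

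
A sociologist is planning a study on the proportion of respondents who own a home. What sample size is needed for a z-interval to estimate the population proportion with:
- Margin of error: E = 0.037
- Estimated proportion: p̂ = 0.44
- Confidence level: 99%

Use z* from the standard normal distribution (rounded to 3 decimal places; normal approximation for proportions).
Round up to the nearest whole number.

Using z* for proportion z-interval (normal approximation).

For 99% confidence, z* = 2.576 (from standard normal table)

Sample size formula for proportion z-interval: n = z*²p̂(1-p̂)/E²

n = 2.576² × 0.44 × 0.56 / 0.037²
  = 6.635776 × 0.2464 / 0.001369
  = 1194.3427

Round up to the nearest whole number: n = 1195

1195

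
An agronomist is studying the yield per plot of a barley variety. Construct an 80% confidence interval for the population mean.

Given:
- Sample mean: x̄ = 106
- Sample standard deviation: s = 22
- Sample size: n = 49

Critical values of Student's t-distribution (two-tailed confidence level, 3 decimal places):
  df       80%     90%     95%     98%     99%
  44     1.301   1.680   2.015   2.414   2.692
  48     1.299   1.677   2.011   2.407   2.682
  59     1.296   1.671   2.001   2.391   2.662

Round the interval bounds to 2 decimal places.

The population standard deviation σ is unknown (only the sample standard deviation s is given), so use a t-interval with df = n - 1 = 49 - 1 = 48.

For 80% confidence with df = 48, t* = 1.299 (from t-table)

Standard error: SE = s/√n = 22/√49 = 3.142857

Margin of error: E = t* × SE = 1.299 × 3.142857 = 4.0826

T-interval: x̄ ± E = 106 ± 4.0826 = (101.9174, 110.0826)

Rounded to 2 decimal places:

(101.92, 110.08)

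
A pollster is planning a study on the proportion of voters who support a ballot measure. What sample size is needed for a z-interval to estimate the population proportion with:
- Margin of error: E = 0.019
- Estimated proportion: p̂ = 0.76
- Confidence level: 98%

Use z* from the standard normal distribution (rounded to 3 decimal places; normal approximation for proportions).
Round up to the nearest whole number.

Using z* for proportion z-interval (normal approximation).

For 98% confidence, z* = 2.326 (from standard normal table)

Sample size formula for proportion z-interval: n = z*²p̂(1-p̂)/E²

n = 2.326² × 0.76 × 0.24 / 0.019²
  = 5.410276 × 0.1824 / 0.000361
  = 2733.6131

Round up to the nearest whole number: n = 2734

2734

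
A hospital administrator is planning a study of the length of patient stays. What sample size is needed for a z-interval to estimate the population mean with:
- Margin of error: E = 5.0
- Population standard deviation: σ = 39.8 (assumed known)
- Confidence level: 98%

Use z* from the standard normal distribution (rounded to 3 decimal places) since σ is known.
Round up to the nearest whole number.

Using z* since population σ is known (z-interval formula).

For 98% confidence, z* = 2.326 (from standard normal table)

Sample size formula for z-interval: n = (z*σ/E)²

n = (2.326 × 39.8 / 5.0)²
  = (18.514960)²
  = 342.8037

Round up to the nearest whole number: n = 343

343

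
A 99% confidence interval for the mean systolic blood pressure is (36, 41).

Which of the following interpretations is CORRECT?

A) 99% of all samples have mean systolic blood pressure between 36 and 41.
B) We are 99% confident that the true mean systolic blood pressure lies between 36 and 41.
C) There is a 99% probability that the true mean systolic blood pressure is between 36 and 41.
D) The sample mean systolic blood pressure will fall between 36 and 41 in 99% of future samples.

A confidence interval represents our confidence in the procedure, not a probability statement about the parameter.

Key concept: If we repeated this sampling process many times and computed a 99% CI each time, about 99% of those intervals would contain the true population parameter.

For this specific interval (36, 41):
- Midpoint (point estimate): 38.5
- Margin of error: 2.5

The correct interpretation is the one stating confidence that the true parameter lies in the interval — option B.

B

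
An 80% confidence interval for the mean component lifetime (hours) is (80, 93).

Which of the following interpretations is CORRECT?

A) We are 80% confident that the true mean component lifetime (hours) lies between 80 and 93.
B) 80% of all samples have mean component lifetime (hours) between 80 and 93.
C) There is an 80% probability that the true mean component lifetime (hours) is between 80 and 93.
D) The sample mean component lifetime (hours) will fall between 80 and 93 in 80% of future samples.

A confidence interval represents our confidence in the procedure, not a probability statement about the parameter.

Key concept: If we repeated this sampling process many times and computed an 80% CI each time, about 80% of those intervals would contain the true population parameter.

For this specific interval (80, 93):
- Midpoint (point estimate): 86.5
- Margin of error: 6.5

The correct interpretation is the one stating confidence that the true parameter lies in the interval — option A.

A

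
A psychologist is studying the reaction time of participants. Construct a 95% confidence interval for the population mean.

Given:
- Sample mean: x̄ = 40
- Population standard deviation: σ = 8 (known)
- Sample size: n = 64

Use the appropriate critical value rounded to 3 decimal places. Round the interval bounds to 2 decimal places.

The population standard deviation σ is known, so use a z-interval (standard normal critical value).

For 95% confidence, z* = 1.96 (from standard normal table)

Standard error: SE = σ/√n = 8/√64 = 1.000000

Margin of error: E = z* × SE = 1.96 × 1.000000 = 1.9600

Z-interval: x̄ ± E = 40 ± 1.9600 = (38.0400, 41.9600)

Rounded to 2 decimal places:

(38.04, 41.96)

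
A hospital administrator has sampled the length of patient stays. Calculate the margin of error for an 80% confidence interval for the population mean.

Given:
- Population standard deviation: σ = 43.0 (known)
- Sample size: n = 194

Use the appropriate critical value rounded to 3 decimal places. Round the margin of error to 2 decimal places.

The population standard deviation σ is known, so use the z-interval margin of error formula.

For 80% confidence, z* = 1.282 (from standard normal table)

Margin of error formula for z-interval: E = z* × σ/√n

E = 1.282 × 43.0/√194
  = 1.282 × 3.087220
  = 3.9578

Rounded to 2 decimal places:

3.96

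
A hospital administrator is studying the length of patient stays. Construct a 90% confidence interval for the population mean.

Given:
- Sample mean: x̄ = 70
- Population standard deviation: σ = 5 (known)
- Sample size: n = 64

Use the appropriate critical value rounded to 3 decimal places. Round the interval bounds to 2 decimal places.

The population standard deviation σ is known, so use a z-interval (standard normal critical value).

For 90% confidence, z* = 1.645 (from standard normal table)

Standard error: SE = σ/√n = 5/√64 = 0.625000

Margin of error: E = z* × SE = 1.645 × 0.625000 = 1.0281

Z-interval: x̄ ± E = 70 ± 1.0281 = (68.9719, 71.0281)

Rounded to 2 decimal places:

(68.97, 71.03)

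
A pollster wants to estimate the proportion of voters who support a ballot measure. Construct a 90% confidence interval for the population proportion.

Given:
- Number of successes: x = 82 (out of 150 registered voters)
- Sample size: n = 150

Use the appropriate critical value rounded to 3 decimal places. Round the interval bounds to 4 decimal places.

Sample proportion: p̂ = 82/150 = 0.546667

Check conditions for normal approximation:
  np̂ = 82 ≥ 10 ✓
  n(1-p̂) = 68 ≥ 10 ✓

The sample is large enough, so use a z-interval (normal approximation) for the proportion.

For 90% confidence, z* = 1.645 (from standard normal table)

Standard error: SE = √(p̂(1-p̂)/n) = √(0.546667×0.453333/150) = 0.04064663

Margin of error: E = z* × SE = 1.645 × 0.04064663 = 0.066864

Z-interval: p̂ ± E = 0.546667 ± 0.066864 = (0.479803, 0.613530)

Rounded to 4 decimal places:

(0.4798, 0.6135)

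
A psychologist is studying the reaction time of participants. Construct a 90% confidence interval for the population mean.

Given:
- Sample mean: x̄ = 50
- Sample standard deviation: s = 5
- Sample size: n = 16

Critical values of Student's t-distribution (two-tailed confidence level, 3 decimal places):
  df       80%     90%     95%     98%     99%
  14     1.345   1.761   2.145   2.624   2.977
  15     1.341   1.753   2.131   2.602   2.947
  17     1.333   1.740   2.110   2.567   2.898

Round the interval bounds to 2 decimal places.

The population standard deviation σ is unknown (only the sample standard deviation s is given), so use a t-interval with df = n - 1 = 16 - 1 = 15.

For 90% confidence with df = 15, t* = 1.753 (from t-table)

Standard error: SE = s/√n = 5/√16 = 1.250000

Margin of error: E = t* × SE = 1.753 × 1.250000 = 2.1912

T-interval: x̄ ± E = 50 ± 2.1912 = (47.8088, 52.1912)

Rounded to 2 decimal places:

(47.81, 52.19)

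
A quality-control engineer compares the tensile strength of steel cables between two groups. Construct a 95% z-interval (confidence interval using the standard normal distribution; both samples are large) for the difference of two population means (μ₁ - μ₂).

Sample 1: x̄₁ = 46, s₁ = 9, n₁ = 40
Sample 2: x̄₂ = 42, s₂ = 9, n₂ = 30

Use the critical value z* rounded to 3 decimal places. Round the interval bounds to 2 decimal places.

Both samples are large (n₁ = 40 ≥ 30, n₂ = 30 ≥ 30), so a z-interval for the difference of means applies.

Point estimate: x̄₁ - x̄₂ = 46 - 42 = 4

Standard error: SE = √(s₁²/n₁ + s₂²/n₂)
= √(9²/40 + 9²/30)
= √(2.025000 + 2.700000)
= 2.173707

For 95% confidence, z* = 1.96 (from standard normal table)
Margin of error: E = z* × SE = 1.96 × 2.173707 = 4.2605

Z-interval: (x̄₁ - x̄₂) ± E = 4 ± 4.2605 = (-0.2605, 8.2605)

Rounded to 2 decimal places:

(-0.26, 8.26)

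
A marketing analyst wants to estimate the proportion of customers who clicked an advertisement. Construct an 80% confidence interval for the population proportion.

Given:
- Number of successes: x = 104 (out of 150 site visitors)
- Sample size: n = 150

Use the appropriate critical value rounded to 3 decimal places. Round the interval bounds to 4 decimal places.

Sample proportion: p̂ = 104/150 = 0.693333

Check conditions for normal approximation:
  np̂ = 104 ≥ 10 ✓
  n(1-p̂) = 46 ≥ 10 ✓

The sample is large enough, so use a z-interval (normal approximation) for the proportion.

For 80% confidence, z* = 1.282 (from standard normal table)

Standard error: SE = √(p̂(1-p̂)/n) = √(0.693333×0.306667/150) = 0.03764946

Margin of error: E = z* × SE = 1.282 × 0.03764946 = 0.048267

Z-interval: p̂ ± E = 0.693333 ± 0.048267 = (0.645067, 0.741600)

Rounded to 4 decimal places:

(0.6451, 0.7416)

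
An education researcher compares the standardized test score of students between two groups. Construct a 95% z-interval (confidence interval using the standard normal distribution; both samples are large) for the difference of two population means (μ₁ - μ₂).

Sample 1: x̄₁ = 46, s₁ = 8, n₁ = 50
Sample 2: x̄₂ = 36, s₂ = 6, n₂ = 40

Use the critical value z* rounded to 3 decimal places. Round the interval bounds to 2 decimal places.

Both samples are large (n₁ = 50 ≥ 30, n₂ = 40 ≥ 30), so a z-interval for the difference of means applies.

Point estimate: x̄₁ - x̄₂ = 46 - 36 = 10

Standard error: SE = √(s₁²/n₁ + s₂²/n₂)
= √(8²/50 + 6²/40)
= √(1.280000 + 0.900000)
= 1.476482

For 95% confidence, z* = 1.96 (from standard normal table)
Margin of error: E = z* × SE = 1.96 × 1.476482 = 2.8939

Z-interval: (x̄₁ - x̄₂) ± E = 10 ± 2.8939 = (7.1061, 12.8939)

Rounded to 2 decimal places:

(7.11, 12.89)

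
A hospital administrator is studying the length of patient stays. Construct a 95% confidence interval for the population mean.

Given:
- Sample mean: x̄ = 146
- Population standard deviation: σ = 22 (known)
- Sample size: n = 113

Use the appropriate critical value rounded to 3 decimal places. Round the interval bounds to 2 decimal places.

The population standard deviation σ is known, so use a z-interval (standard normal critical value).

For 95% confidence, z* = 1.96 (from standard normal table)

Standard error: SE = σ/√n = 22/√113 = 2.069586

Margin of error: E = z* × SE = 1.96 × 2.069586 = 4.0564

Z-interval: x̄ ± E = 146 ± 4.0564 = (141.9436, 150.0564)

Rounded to 2 decimal places:

(141.94, 150.06)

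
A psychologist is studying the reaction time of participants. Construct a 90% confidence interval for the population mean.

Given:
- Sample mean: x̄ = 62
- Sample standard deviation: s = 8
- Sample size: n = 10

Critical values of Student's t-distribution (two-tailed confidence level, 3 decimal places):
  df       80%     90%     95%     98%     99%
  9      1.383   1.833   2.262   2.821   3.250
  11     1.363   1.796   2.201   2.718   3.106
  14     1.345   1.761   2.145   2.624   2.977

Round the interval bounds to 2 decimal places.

The population standard deviation σ is unknown (only the sample standard deviation s is given), so use a t-interval with df = n - 1 = 10 - 1 = 9.

For 90% confidence with df = 9, t* = 1.833 (from t-table)

Standard error: SE = s/√n = 8/√10 = 2.529822

Margin of error: E = t* × SE = 1.833 × 2.529822 = 4.6372

T-interval: x̄ ± E = 62 ± 4.6372 = (57.3628, 66.6372)

Rounded to 2 decimal places:

(57.36, 66.64)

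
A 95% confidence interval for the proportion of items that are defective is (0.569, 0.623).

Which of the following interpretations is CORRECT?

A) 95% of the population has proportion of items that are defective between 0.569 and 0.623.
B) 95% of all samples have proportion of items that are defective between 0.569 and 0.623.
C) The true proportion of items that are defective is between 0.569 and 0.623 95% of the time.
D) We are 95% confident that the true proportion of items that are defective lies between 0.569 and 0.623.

A confidence interval represents our confidence in the procedure, not a probability statement about the parameter.

Key concept: If we repeated this sampling process many times and computed a 95% CI each time, about 95% of those intervals would contain the true population parameter.

For this specific interval (0.569, 0.623):
- Midpoint (point estimate): 0.596
- Margin of error: 0.027

The correct interpretation is the one stating confidence that the true parameter lies in the interval — option D.

D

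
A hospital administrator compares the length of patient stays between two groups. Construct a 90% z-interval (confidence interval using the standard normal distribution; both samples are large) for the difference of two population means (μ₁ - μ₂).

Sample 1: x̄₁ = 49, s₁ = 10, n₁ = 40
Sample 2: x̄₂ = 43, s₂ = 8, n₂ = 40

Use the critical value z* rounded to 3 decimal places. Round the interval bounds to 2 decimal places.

Both samples are large (n₁ = 40 ≥ 30, n₂ = 40 ≥ 30), so a z-interval for the difference of means applies.

Point estimate: x̄₁ - x̄₂ = 49 - 43 = 6

Standard error: SE = √(s₁²/n₁ + s₂²/n₂)
= √(10²/40 + 8²/40)
= √(2.500000 + 1.600000)
= 2.024846

For 90% confidence, z* = 1.645 (from standard normal table)
Margin of error: E = z* × SE = 1.645 × 2.024846 = 3.3309

Z-interval: (x̄₁ - x̄₂) ± E = 6 ± 3.3309 = (2.6691, 9.3309)

Rounded to 2 decimal places:

(2.67, 9.33)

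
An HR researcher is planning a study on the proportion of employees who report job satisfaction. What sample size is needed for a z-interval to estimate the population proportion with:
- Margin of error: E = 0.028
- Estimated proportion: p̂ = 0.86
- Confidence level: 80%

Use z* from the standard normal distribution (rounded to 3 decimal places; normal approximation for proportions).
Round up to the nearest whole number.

Using z* for proportion z-interval (normal approximation).

For 80% confidence, z* = 1.282 (from standard normal table)

Sample size formula for proportion z-interval: n = z*²p̂(1-p̂)/E²

n = 1.282² × 0.86 × 0.14 / 0.028²
  = 1.643524 × 0.1204 / 0.000784
  = 252.3983

Round up to the nearest whole number: n = 253

253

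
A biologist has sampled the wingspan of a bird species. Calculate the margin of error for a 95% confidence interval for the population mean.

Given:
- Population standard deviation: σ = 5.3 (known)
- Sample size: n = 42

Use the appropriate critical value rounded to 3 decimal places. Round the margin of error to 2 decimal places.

The population standard deviation σ is known, so use the z-interval margin of error formula.

For 95% confidence, z* = 1.96 (from standard normal table)

Margin of error formula for z-interval: E = z* × σ/√n

E = 1.96 × 5.3/√42
  = 1.96 × 0.817808
  = 1.6029

Rounded to 2 decimal places:

1.60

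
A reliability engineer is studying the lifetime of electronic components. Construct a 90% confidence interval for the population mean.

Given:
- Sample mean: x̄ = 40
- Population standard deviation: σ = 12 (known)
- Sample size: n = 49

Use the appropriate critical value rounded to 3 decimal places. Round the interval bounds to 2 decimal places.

The population standard deviation σ is known, so use a z-interval (standard normal critical value).

For 90% confidence, z* = 1.645 (from standard normal table)

Standard error: SE = σ/√n = 12/√49 = 1.714286

Margin of error: E = z* × SE = 1.645 × 1.714286 = 2.8200

Z-interval: x̄ ± E = 40 ± 2.8200 = (37.1800, 42.8200)

Rounded to 2 decimal places:

(37.18, 42.82)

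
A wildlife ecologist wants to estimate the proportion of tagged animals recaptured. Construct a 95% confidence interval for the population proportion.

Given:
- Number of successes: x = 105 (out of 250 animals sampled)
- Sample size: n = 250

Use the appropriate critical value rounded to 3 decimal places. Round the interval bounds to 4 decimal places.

Sample proportion: p̂ = 105/250 = 0.420000

Check conditions for normal approximation:
  np̂ = 105 ≥ 10 ✓
  n(1-p̂) = 145 ≥ 10 ✓

The sample is large enough, so use a z-interval (normal approximation) for the proportion.

For 95% confidence, z* = 1.96 (from standard normal table)

Standard error: SE = √(p̂(1-p̂)/n) = √(0.420000×0.580000/250) = 0.03121538

Margin of error: E = z* × SE = 1.96 × 0.03121538 = 0.061182

Z-interval: p̂ ± E = 0.420000 ± 0.061182 = (0.358818, 0.481182)

Rounded to 4 decimal places:

(0.3588, 0.4812)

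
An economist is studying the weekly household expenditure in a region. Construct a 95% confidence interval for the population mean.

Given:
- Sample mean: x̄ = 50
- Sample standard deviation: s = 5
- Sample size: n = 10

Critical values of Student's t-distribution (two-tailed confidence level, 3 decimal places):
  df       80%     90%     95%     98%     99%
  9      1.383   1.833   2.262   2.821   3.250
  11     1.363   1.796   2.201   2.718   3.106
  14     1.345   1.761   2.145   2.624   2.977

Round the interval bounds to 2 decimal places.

The population standard deviation σ is unknown (only the sample standard deviation s is given), so use a t-interval with df = n - 1 = 10 - 1 = 9.

For 95% confidence with df = 9, t* = 2.262 (from t-table)

Standard error: SE = s/√n = 5/√10 = 1.581139

Margin of error: E = t* × SE = 2.262 × 1.581139 = 3.5765

T-interval: x̄ ± E = 50 ± 3.5765 = (46.4235, 53.5765)

Rounded to 2 decimal places:

(46.42, 53.58)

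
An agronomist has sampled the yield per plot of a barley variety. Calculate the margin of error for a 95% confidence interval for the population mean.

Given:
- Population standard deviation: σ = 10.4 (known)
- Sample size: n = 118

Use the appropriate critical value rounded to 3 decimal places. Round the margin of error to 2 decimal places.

The population standard deviation σ is known, so use the z-interval margin of error formula.

For 95% confidence, z* = 1.96 (from standard normal table)

Margin of error formula for z-interval: E = z* × σ/√n

E = 1.96 × 10.4/√118
  = 1.96 × 0.957398
  = 1.8765

Rounded to 2 decimal places:

1.88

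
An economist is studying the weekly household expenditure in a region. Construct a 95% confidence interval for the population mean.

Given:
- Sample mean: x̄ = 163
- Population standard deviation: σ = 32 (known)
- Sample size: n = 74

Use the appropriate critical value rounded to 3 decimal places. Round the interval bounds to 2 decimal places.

The population standard deviation σ is known, so use a z-interval (standard normal critical value).

For 95% confidence, z* = 1.96 (from standard normal table)

Standard error: SE = σ/√n = 32/√74 = 3.719924

Margin of error: E = z* × SE = 1.96 × 3.719924 = 7.2911

Z-interval: x̄ ± E = 163 ± 7.2911 = (155.7089, 170.2911)

Rounded to 2 decimal places:

(155.71, 170.29)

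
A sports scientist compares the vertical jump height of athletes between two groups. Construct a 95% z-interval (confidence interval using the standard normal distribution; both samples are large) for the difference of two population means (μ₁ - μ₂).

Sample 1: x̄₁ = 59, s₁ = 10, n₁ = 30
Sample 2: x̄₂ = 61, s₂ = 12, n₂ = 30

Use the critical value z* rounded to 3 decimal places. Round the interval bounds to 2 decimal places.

Both samples are large (n₁ = 30 ≥ 30, n₂ = 30 ≥ 30), so a z-interval for the difference of means applies.

Point estimate: x̄₁ - x̄₂ = 59 - 61 = -2

Standard error: SE = √(s₁²/n₁ + s₂²/n₂)
= √(10²/30 + 12²/30)
= √(3.333333 + 4.800000)
= 2.851900

For 95% confidence, z* = 1.96 (from standard normal table)
Margin of error: E = z* × SE = 1.96 × 2.851900 = 5.5897

Z-interval: (x̄₁ - x̄₂) ± E = -2 ± 5.5897 = (-7.5897, 3.5897)

Rounded to 2 decimal places:

(-7.59, 3.59)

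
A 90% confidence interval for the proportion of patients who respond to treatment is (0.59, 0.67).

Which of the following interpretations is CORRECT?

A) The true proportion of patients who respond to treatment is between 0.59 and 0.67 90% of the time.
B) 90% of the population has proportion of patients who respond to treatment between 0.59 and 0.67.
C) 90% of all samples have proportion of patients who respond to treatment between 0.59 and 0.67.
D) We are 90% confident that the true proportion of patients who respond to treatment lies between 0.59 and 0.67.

A confidence interval represents our confidence in the procedure, not a probability statement about the parameter.

Key concept: If we repeated this sampling process many times and computed a 90% CI each time, about 90% of those intervals would contain the true population parameter.

For this specific interval (0.59, 0.67):
- Midpoint (point estimate): 0.63
- Margin of error: 0.04

The correct interpretation is the one stating confidence that the true parameter lies in the interval — option D.

D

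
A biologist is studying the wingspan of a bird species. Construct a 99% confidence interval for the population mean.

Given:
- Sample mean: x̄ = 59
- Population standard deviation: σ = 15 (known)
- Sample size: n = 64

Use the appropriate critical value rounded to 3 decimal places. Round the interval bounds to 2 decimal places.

The population standard deviation σ is known, so use a z-interval (standard normal critical value).

For 99% confidence, z* = 2.576 (from standard normal table)

Standard error: SE = σ/√n = 15/√64 = 1.875000

Margin of error: E = z* × SE = 2.576 × 1.875000 = 4.8300

Z-interval: x̄ ± E = 59 ± 4.8300 = (54.1700, 63.8300)

Rounded to 2 decimal places:

(54.17, 63.83)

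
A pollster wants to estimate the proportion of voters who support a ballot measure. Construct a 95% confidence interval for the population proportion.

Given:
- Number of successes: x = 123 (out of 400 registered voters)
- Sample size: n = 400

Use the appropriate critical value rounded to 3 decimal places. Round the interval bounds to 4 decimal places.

Sample proportion: p̂ = 123/400 = 0.307500

Check conditions for normal approximation:
  np̂ = 123 ≥ 10 ✓
  n(1-p̂) = 277 ≥ 10 ✓

The sample is large enough, so use a z-interval (normal approximation) for the proportion.

For 95% confidence, z* = 1.96 (from standard normal table)

Standard error: SE = √(p̂(1-p̂)/n) = √(0.307500×0.692500/400) = 0.02307291

Margin of error: E = z* × SE = 1.96 × 0.02307291 = 0.045223

Z-interval: p̂ ± E = 0.307500 ± 0.045223 = (0.262277, 0.352723)

Rounded to 4 decimal places:

(0.2623, 0.3527)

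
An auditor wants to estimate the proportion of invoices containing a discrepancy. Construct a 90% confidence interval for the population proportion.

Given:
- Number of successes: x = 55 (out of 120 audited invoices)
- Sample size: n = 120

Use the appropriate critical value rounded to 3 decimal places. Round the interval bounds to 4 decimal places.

Sample proportion: p̂ = 55/120 = 0.458333

Check conditions for normal approximation:
  np̂ = 55 ≥ 10 ✓
  n(1-p̂) = 65 ≥ 10 ✓

The sample is large enough, so use a z-interval (normal approximation) for the proportion.

For 90% confidence, z* = 1.645 (from standard normal table)

Standard error: SE = √(p̂(1-p̂)/n) = √(0.458333×0.541667/120) = 0.04548479

Margin of error: E = z* × SE = 1.645 × 0.04548479 = 0.074822

Z-interval: p̂ ± E = 0.458333 ± 0.074822 = (0.383511, 0.533156)

Rounded to 4 decimal places:

(0.3835, 0.5332)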